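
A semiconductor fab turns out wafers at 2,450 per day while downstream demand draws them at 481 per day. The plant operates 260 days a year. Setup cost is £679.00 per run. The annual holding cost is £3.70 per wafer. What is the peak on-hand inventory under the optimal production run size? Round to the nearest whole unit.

I_max ≈ 6,074 wafers

Annual demand D = 481 × 260 = 125,060.
Production build-up factor (1 − d/p) = 1 − 481/2,450 = 0.8037.
Q* = √(2DS / (H(1 − d/p))) = √(2 × 125,060 × 679 / (3.7 × 0.8037)).
= √(169,831,480 / 2.9736) ≈ 7557.331.
Maximum inventory = Q*(1 − d/p) = 7557.331 × 0.8037 ≈ 6073.626.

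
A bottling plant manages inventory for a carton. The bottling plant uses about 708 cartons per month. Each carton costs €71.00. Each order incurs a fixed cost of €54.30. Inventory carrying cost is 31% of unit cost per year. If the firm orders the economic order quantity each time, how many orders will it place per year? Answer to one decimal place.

Annual demand D = 708 × 12 = 8,496.
Holding cost H = 0.31 × €71.00 = €22.0100 per unit per year.
EOQ = √(2DS/H) = √(2 × 8,496 × 54.3 / 22.01) ≈ 204.74.
Orders per year = D / Q* = 8,496 / 204.74 ≈ 41.496.

N ≈ 41.5 orders per year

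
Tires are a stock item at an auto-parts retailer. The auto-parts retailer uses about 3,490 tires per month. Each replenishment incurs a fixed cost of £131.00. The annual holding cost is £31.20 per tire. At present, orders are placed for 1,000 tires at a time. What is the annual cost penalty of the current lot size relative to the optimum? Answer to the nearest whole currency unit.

Extra cost ≈ £2,584 per year

Annual demand D = 3,490 × 12 = 41,880.
EOQ = √(2DS/H) = √(2 × 41,880 × 131 / 31.2) ≈ 593.03.
Cost at Q* = (D/Q*)S + (Q*/2)H = √(2DSH) ≈ £18,502.54.
Cost at Q = 1,000: (41,880/1,000)×131 + (1,000/2)×31.2 = £5,486.28 + £15,600.00 = £21,086.28.
Excess = £21,086.28 − £18,502.54 = £2,583.74.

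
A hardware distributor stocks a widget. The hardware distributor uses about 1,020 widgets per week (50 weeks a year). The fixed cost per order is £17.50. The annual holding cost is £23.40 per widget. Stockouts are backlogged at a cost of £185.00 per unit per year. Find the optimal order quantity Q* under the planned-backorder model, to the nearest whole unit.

Annual demand D = 1,020 × 50 = 51,000.
With planned backorders, Q* = √(2DS/H) · √((H+B)/B).
√(2DS/H) = √(2 × 51,000 × 17.5 / 23.4) = 276.192.
√((H+B)/B) = √((23.4+185)/185) = 1.0614.
Q* ≈ 293.139.

Q* ≈ 293 widgets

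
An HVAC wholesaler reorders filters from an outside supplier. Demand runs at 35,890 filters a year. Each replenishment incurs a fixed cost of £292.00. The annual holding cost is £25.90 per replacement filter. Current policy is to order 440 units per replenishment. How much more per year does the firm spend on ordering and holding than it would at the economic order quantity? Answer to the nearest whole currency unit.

Extra cost ≈ £6,217 per year

EOQ = √(2DS/H) = √(2 × 35,890 × 292 / 25.9) ≈ 899.59.
Cost at Q* = (D/Q*)S + (Q*/2)H = √(2DSH) ≈ £23,299.31.
Cost at Q = 440: (35,890/440)×292 + (440/2)×25.9 = £23,817.91 + £5,698.00 = £29,515.91.
Excess = £29,515.91 − £23,299.31 = £6,216.60.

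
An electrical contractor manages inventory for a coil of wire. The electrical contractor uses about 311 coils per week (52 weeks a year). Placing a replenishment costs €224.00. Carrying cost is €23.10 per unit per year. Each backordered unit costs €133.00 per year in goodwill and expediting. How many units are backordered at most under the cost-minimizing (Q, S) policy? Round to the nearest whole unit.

Annual demand D = 311 × 52 = 16,172.
With planned backorders, Q* = √(2DS/H) · √((H+B)/B).
√(2DS/H) = √(2 × 16,172 × 224 / 23.1) = 560.035.
√((H+B)/B) = √((23.1+133)/133) = 1.0834.
Q* ≈ 606.723.
S* = Q* · H/(H+B) = 606.723 × 23.1/156.1 ≈ 89.784.

S* ≈ 90 coils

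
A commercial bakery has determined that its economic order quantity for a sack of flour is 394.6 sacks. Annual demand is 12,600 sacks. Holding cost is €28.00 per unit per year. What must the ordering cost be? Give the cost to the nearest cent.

S ≈ €173.01

The basic EOQ model gives Q* = √(2DS/H); rearrange for the unknown.
From Q* = √(2DS/H): S = Q*²H / (2D) = 394.6² × 28 / (2 × 12,600) = 173.0102.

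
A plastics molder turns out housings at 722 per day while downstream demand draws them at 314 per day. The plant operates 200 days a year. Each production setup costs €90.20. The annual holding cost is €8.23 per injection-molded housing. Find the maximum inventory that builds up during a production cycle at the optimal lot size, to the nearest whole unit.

Annual demand D = 314 × 200 = 62,800.
Production build-up factor (1 − d/p) = 1 − 314/722 = 0.5651.
Q* = √(2DS / (H(1 − d/p))) = √(2 × 62,800 × 90.2 / (8.23 × 0.5651)).
= √(11,329,120 / 4.6507) ≈ 1560.762.
Maximum inventory = Q*(1 − d/p) = 1560.762 × 0.5651 ≈ 881.982.

I_max ≈ 882 housings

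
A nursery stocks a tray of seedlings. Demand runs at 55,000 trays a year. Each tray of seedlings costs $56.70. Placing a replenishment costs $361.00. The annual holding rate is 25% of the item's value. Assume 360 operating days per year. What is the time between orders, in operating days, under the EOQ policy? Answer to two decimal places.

T ≈ 10.96 days

Holding cost H = 0.25 × $56.70 = $14.1750 per unit per year.
Q* = √(2DS/H) = √(2 × 55,000 × 361 / 14.175) ≈ 1673.74.
Cycle time = Q*/D × 360 = 1673.74 / 55,000 × 360 ≈ 10.955 days.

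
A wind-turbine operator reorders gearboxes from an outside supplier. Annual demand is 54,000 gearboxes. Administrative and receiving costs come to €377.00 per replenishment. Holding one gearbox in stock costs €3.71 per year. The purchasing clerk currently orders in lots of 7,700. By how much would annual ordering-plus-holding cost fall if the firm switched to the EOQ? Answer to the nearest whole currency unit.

Extra cost ≈ €4,637 per year

EOQ = √(2DS/H) = √(2 × 54,000 × 377 / 3.71) ≈ 3312.80.
Cost at Q* = (D/Q*)S + (Q*/2)H = √(2DSH) ≈ €12,290.50.
Cost at Q = 7,700: (54,000/7,700)×377 + (7,700/2)×3.71 = €2,643.90 + €14,283.50 = €16,927.40.
Excess = €16,927.40 − €12,290.50 = €4,636.90.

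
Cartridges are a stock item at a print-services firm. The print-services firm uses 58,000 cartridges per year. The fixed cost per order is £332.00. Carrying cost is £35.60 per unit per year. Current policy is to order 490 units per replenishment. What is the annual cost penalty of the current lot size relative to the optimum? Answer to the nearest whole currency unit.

EOQ = √(2DS/H) = √(2 × 58,000 × 332 / 35.6) ≈ 1040.10.
Cost at Q* = (D/Q*)S + (Q*/2)H = √(2DSH) ≈ £37,027.38.
Cost at Q = 490: (58,000/490)×332 + (490/2)×35.6 = £39,297.96 + £8,722.00 = £48,019.96.
Excess = £48,019.96 − £37,027.38 = £10,992.57.

Extra cost ≈ £10,993 per year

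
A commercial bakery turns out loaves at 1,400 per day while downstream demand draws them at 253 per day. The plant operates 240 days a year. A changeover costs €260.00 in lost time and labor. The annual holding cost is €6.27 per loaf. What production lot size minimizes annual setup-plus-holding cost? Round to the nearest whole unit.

Q* ≈ 2,479 loaves

Annual demand D = 253 × 240 = 60,720.
Production build-up factor (1 − d/p) = 1 − 253/1,400 = 0.8193.
Q* = √(2DS / (H(1 − d/p))) = √(2 × 60,720 × 260 / (6.27 × 0.8193)).
= √(31,574,400 / 5.1369) ≈ 2479.226.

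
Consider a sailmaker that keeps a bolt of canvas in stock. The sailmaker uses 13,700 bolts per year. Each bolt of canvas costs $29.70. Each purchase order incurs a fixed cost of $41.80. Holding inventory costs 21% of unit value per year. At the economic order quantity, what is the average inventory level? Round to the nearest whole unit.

Average inventory ≈ 214 bolts

Holding cost H = 0.21 × $29.70 = $6.2370 per unit per year.
EOQ = √(2DS/H) = √(2 × 13,700 × 41.8 / 6.237) ≈ 428.52.
Average inventory = Q*/2 ≈ 428.52 / 2 = 214.262.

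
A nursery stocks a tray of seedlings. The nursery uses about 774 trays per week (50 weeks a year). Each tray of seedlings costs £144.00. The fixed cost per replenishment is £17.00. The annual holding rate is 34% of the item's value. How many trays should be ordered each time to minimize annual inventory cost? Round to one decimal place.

Annual demand D = 774 × 50 = 38,700.
Holding cost H = 0.34 × £144.00 = £48.9600 per unit per year.
EOQ = √(2DS / H) = √(2 × 38,700 × 17 / 48.96).
= √(1,315,800 / 48.96) = √26,875 ≈ 163.936.

Q* ≈ 163.9 trays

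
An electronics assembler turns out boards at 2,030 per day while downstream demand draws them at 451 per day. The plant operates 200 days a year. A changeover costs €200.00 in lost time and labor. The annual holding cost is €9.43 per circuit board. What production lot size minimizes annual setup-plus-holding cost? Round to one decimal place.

Q* ≈ 2,217.9 boards

Annual demand D = 451 × 200 = 90,200.
Production build-up factor (1 − d/p) = 1 − 451/2,030 = 0.7778.
Q* = √(2DS / (H(1 − d/p))) = √(2 × 90,200 × 200 / (9.43 × 0.7778)).
= √(36,080,000 / 7.335) ≈ 2217.861.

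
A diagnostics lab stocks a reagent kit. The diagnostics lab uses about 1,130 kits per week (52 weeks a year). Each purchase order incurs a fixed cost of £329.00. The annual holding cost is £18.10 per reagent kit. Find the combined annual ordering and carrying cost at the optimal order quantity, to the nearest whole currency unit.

TC* ≈ £26,454

Annual demand D = 1,130 × 52 = 58,760.
Q* = √(2DS/H) = √(2 × 58,760 × 329 / 18.1) ≈ 1461.55.
At Q*, ordering cost (D/Q*)S equals holding cost (Q*/2)H, each = √(DSH/2).
Minimum total = √(2DSH) = √(2 × 58,760 × 329 × 18.1) ≈ 26454.108.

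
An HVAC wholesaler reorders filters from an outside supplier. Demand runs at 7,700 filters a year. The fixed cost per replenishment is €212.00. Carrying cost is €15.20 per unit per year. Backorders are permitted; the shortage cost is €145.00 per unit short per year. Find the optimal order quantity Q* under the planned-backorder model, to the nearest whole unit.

Q* ≈ 487 filters

With planned backorders, Q* = √(2DS/H) · √((H+B)/B).
√(2DS/H) = √(2 × 7,700 × 212 / 15.2) = 463.454.
√((H+B)/B) = √((15.2+145)/145) = 1.0511.
Q* ≈ 487.140.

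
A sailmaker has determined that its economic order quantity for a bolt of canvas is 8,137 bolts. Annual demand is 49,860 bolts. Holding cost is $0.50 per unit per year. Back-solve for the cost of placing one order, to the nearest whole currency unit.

The basic EOQ model gives Q* = √(2DS/H); rearrange for the unknown.
From Q* = √(2DS/H): S = Q*²H / (2D) = 8,137² × 0.5 / (2 × 49,860) = 331.9834.

S ≈ $332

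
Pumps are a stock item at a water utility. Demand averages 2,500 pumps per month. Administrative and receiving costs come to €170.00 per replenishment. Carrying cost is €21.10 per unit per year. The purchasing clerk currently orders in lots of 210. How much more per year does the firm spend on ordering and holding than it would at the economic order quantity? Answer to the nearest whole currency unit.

Extra cost ≈ €11,831 per year

Annual demand D = 2,500 × 12 = 30,000.
EOQ = √(2DS/H) = √(2 × 30,000 × 170 / 21.1) ≈ 695.28.
Cost at Q* = (D/Q*)S + (Q*/2)H = √(2DSH) ≈ €14,670.38.
Cost at Q = 210: (30,000/210)×170 + (210/2)×21.1 = €24,285.71 + €2,215.50 = €26,501.21.
Excess = €26,501.21 − €14,670.38 = €11,830.84.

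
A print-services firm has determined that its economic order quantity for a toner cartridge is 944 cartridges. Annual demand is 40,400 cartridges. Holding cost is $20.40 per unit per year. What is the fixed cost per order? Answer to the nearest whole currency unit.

Squaring Q* = √(2DS/H) gives Q*² = 2DS/H.
From Q* = √(2DS/H): S = Q*²H / (2D) = 944² × 20.4 / (2 × 40,400) = 224.9898.

S ≈ $225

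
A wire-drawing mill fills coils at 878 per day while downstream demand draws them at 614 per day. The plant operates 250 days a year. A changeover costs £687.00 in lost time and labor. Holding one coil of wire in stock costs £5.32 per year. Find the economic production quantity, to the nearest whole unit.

Annual demand D = 614 × 250 = 153,500.
Production build-up factor (1 − d/p) = 1 − 614/878 = 0.3007.
Q* = √(2DS / (H(1 − d/p))) = √(2 × 153,500 × 687 / (5.32 × 0.3007)).
= √(210,909,000 / 1.5996) ≈ 11482.515.

Q* ≈ 11,483 coils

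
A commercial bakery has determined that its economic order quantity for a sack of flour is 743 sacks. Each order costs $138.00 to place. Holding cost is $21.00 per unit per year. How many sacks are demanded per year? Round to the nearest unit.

The basic EOQ model gives Q* = √(2DS/H); rearrange for the unknown.
From Q* = √(2DS/H): D = Q*²H / (2S) = 743² × 21 / (2 × 138) = 42003.728.

D ≈ 42,004 sacks per year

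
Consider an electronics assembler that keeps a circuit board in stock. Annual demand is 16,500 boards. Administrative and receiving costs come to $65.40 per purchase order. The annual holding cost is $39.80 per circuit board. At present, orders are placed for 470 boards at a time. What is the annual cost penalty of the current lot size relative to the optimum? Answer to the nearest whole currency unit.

Extra cost ≈ $2,381 per year

EOQ = √(2DS/H) = √(2 × 16,500 × 65.4 / 39.8) ≈ 232.87.
Cost at Q* = (D/Q*)S + (Q*/2)H = √(2DSH) ≈ $9,268.03.
Cost at Q = 470: (16,500/470)×65.4 + (470/2)×39.8 = $2,295.96 + $9,353.00 = $11,648.96.
Excess = $11,648.96 − $9,268.03 = $2,380.93.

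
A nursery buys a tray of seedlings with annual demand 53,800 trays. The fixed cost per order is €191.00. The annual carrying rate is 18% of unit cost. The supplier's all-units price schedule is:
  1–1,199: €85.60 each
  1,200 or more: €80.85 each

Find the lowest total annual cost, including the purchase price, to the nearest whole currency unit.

Holding cost per unit per year at price C is H = 0.18·C.
For each price level, check whether its EOQ is feasible; otherwise the best quantity at that price is the breakpoint.
EOQ at €85.60 = 1154.9 (feasible in tier 1): TC = 53,800×€85.60 + (53,800/1154.9)×191 + (1154.9/2)×0.18×€85.60 = €4,623,074.92.
EOQ at €80.85 = 1188.4 < 1200, so use break Q=1200: TC = 53,800×€80.85 + (53,800/1200.0)×191 + (1200.0/2)×0.18×€80.85 = €4,367,024.97.
Lowest total cost among the candidates is at Q = 1200.0.

TC* ≈ €4,367,025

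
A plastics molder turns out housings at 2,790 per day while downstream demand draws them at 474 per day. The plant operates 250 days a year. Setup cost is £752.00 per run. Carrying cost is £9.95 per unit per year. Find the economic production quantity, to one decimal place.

Annual demand D = 474 × 250 = 118,500.
Production build-up factor (1 − d/p) = 1 − 474/2,790 = 0.8301.
Q* = √(2DS / (H(1 − d/p))) = √(2 × 118,500 × 752 / (9.95 × 0.8301)).
= √(178,224,000 / 8.2596) ≈ 4645.200.

Q* ≈ 4,645.2 housings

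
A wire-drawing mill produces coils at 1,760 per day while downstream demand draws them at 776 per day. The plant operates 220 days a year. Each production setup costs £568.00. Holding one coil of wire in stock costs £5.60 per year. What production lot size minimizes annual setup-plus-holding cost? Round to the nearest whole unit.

Annual demand D = 776 × 220 = 170,720.
Production build-up factor (1 − d/p) = 1 − 776/1,760 = 0.5591.
Q* = √(2DS / (H(1 − d/p))) = √(2 × 170,720 × 568 / (5.6 × 0.5591)).
= √(193,937,920 / 3.1309) ≈ 7870.388.

Q* ≈ 7,870 coils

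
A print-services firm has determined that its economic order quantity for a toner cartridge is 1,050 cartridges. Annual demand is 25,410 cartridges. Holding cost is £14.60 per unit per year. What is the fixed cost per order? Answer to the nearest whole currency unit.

S ≈ £317

The basic EOQ model gives Q* = √(2DS/H); rearrange for the unknown.
From Q* = √(2DS/H): S = Q*²H / (2D) = 1,050² × 14.6 / (2 × 25,410) = 316.7355.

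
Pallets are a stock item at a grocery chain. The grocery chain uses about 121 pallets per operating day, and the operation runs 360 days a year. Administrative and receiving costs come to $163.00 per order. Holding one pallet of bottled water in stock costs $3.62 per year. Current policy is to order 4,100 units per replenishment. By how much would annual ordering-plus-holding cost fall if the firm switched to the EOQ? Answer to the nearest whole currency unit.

Extra cost ≈ $1,983 per year

Annual demand D = 121 × 360 = 43,560.
EOQ = √(2DS/H) = √(2 × 43,560 × 163 / 3.62) ≈ 1980.61.
Cost at Q* = (D/Q*)S + (Q*/2)H = √(2DSH) ≈ $7,169.80.
Cost at Q = 4,100: (43,560/4,100)×163 + (4,100/2)×3.62 = $1,731.78 + $7,421.00 = $9,152.78.
Excess = $9,152.78 − $7,169.80 = $1,982.98.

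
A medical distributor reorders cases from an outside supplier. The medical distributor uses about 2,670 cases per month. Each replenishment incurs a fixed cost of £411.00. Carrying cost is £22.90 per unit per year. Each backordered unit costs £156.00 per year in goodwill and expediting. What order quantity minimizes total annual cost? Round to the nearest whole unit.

Q* ≈ 1,148 cases

Annual demand D = 2,670 × 12 = 32,040.
With planned backorders, Q* = √(2DS/H) · √((H+B)/B).
√(2DS/H) = √(2 × 32,040 × 411 / 22.9) = 1072.419.
√((H+B)/B) = √((22.9+156)/156) = 1.0709.
Q* ≈ 1148.437.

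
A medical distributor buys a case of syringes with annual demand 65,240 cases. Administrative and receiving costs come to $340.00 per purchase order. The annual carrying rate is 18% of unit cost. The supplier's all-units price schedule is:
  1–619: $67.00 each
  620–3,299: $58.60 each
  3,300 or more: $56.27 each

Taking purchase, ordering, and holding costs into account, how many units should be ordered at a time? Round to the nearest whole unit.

Holding cost per unit per year at price C is H = 0.18·C.
Candidates are each tier's EOQ (if it falls in that tier) and each price-break quantity.
Tier 1 ($67.00): EOQ = 1918.0 exceeds tier's upper bound 619, so this tier is dominated.
EOQ at $58.60 = 2050.8 (feasible in tier 2): TC = 65,240×$58.60 + (65,240/2050.8)×340 + (2050.8/2)×0.18×$58.60 = $3,844,695.99.
EOQ at $56.27 = 2092.8 < 3300, so use break Q=3300: TC = 65,240×$56.27 + (65,240/3300.0)×340 + (3300.0/2)×0.18×$56.27 = $3,694,488.69.
Lowest total cost is $3,694,488.69 at Q = 3300.0.

Q* ≈ 3,300 cases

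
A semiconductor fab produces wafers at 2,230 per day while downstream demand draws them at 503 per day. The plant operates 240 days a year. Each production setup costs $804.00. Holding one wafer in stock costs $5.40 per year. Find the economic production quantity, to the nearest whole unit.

Annual demand D = 503 × 240 = 120,720.
Production build-up factor (1 − d/p) = 1 − 503/2,230 = 0.7744.
Q* = √(2DS / (H(1 − d/p))) = √(2 × 120,720 × 804 / (5.4 × 0.7744)).
= √(194,117,760 / 4.182) ≈ 6813.057.

Q* ≈ 6,813 wafers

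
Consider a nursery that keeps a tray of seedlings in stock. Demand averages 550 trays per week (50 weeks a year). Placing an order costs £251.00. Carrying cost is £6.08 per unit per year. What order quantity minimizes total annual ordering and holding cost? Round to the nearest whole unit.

Annual demand D = 550 × 50 = 27,500.
EOQ = √(2DS / H) = √(2 × 27,500 × 251 / 6.08).
= √(13,805,000 / 6.08) = √2,270,559.2105 ≈ 1506.837.

Q* ≈ 1,507 trays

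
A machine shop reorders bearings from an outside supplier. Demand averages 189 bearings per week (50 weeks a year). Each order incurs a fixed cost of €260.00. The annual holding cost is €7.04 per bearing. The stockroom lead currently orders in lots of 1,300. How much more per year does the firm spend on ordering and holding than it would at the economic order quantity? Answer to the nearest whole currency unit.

Extra cost ≈ €584 per year

Annual demand D = 189 × 50 = 9,450.
EOQ = √(2DS/H) = √(2 × 9,450 × 260 / 7.04) ≈ 835.47.
Cost at Q* = (D/Q*)S + (Q*/2)H = √(2DSH) ≈ €5,881.71.
Cost at Q = 1,300: (9,450/1,300)×260 + (1,300/2)×7.04 = €1,890.00 + €4,576.00 = €6,466.00.
Excess = €6,466.00 − €5,881.71 = €584.29.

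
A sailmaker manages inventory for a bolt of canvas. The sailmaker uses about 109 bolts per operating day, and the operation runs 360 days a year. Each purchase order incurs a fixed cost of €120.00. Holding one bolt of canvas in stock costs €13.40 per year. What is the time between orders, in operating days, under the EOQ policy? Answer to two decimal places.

Annual demand D = 109 × 360 = 39,240.
Q* = √(2DS/H) = √(2 × 39,240 × 120 / 13.4) ≈ 838.34.
Cycle time = Q*/D × 360 = 838.34 / 39,240 × 360 ≈ 7.691 days.

T ≈ 7.69 days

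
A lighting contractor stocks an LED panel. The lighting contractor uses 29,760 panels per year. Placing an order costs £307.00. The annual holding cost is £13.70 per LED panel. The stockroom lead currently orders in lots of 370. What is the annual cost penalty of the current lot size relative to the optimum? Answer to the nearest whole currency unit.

Extra cost ≈ £11,405 per year

EOQ = √(2DS/H) = √(2 × 29,760 × 307 / 13.7) ≈ 1154.89.
Cost at Q* = (D/Q*)S + (Q*/2)H = √(2DSH) ≈ £15,821.98.
Cost at Q = 370: (29,760/370)×307 + (370/2)×13.7 = £24,692.76 + £2,534.50 = £27,227.26.
Excess = £27,227.26 − £15,821.98 = £11,405.27.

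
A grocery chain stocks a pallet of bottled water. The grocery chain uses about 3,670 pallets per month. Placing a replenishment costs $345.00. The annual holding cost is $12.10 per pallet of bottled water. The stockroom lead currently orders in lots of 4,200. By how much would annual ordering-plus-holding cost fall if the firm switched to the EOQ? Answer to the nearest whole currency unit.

Extra cost ≈ $9,852 per year

Annual demand D = 3,670 × 12 = 44,040.
EOQ = √(2DS/H) = √(2 × 44,040 × 345 / 12.1) ≈ 1584.73.
Cost at Q* = (D/Q*)S + (Q*/2)H = √(2DSH) ≈ $19,175.24.
Cost at Q = 4,200: (44,040/4,200)×345 + (4,200/2)×12.1 = $3,617.57 + $25,410.00 = $29,027.57.
Excess = $29,027.57 − $19,175.24 = $9,852.33.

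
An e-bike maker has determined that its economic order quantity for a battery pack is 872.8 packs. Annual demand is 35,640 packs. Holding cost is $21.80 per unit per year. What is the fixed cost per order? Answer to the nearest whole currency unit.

Squaring Q* = √(2DS/H) gives Q*² = 2DS/H.
From Q* = √(2DS/H): S = Q*²H / (2D) = 872.8² × 21.8 / (2 × 35,640) = 232.9798.

S ≈ $233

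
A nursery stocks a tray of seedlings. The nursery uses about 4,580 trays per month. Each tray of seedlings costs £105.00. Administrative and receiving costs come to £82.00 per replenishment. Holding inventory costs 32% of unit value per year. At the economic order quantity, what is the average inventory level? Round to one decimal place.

Annual demand D = 4,580 × 12 = 54,960.
Holding cost H = 0.32 × £105.00 = £33.6000 per unit per year.
The optimal lot size = √(2DS/H) = √(2 × 54,960 × 82 / 33.6) ≈ 517.94.
Average inventory = Q*/2 ≈ 517.94 / 2 = 258.968.

Average inventory ≈ 259.0 trays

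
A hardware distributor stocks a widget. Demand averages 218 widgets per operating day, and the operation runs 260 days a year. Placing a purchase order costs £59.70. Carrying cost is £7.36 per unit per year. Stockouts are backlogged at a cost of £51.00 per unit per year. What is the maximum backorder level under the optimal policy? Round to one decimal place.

Annual demand D = 218 × 260 = 56,680.
With planned backorders, Q* = √(2DS/H) · √((H+B)/B).
√(2DS/H) = √(2 × 56,680 × 59.7 / 7.36) = 958.911.
√((H+B)/B) = √((7.36+51)/51) = 1.0697.
Q* ≈ 1025.772.
S* = Q* · H/(H+B) = 1025.772 × 7.36/58.36 ≈ 129.364.

S* ≈ 129.4 widgets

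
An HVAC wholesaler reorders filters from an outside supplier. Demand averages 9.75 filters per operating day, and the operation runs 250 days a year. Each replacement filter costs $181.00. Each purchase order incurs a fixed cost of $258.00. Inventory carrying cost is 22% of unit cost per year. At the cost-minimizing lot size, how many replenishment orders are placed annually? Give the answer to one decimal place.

N ≈ 13.7 orders per year

Annual demand D = 9.75 × 250 = 2,437.5.
Holding cost H = 0.22 × $181.00 = $39.8200 per unit per year.
EOQ = √(2DS/H) = √(2 × 2,437.5 × 258 / 39.82) ≈ 177.72.
Orders per year = D / Q* = 2,437.5 / 177.72 ≈ 13.715.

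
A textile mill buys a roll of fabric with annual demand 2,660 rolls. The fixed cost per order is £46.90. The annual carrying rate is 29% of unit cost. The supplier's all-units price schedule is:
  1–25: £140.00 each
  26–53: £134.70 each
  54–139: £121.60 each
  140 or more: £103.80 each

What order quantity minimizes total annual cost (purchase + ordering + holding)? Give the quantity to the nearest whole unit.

Holding cost per unit per year at price C is H = 0.29·C.
Evaluate total cost at each tier's feasible EOQ or, if the EOQ is below the tier, at the tier's minimum quantity.
Tier 1 (£140.00): EOQ = 78.4 exceeds tier's upper bound 25, so this tier is dominated.
Tier 2 (£134.70): EOQ = 79.9 exceeds tier's upper bound 53, so this tier is dominated.
EOQ at £121.60 = 84.1 (feasible in tier 3): TC = 2,660×£121.60 + (2,660/84.1)×46.9 + (84.1/2)×0.29×£121.60 = £326,422.25.
EOQ at £103.80 = 91.0 < 140, so use break Q=140: TC = 2,660×£103.80 + (2,660/140.0)×46.9 + (140.0/2)×0.29×£103.80 = £279,106.24.
Lowest total cost is £279,106.24 at Q = 140.0.

Q* ≈ 140 rolls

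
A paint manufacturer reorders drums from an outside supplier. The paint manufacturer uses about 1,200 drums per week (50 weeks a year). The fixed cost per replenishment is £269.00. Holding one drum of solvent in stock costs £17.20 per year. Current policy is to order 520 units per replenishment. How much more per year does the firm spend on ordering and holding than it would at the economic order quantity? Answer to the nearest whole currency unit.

Extra cost ≈ £11,947 per year

Annual demand D = 1,200 × 50 = 60,000.
EOQ = √(2DS/H) = √(2 × 60,000 × 269 / 17.2) ≈ 1369.94.
Cost at Q* = (D/Q*)S + (Q*/2)H = √(2DSH) ≈ £23,563.02.
Cost at Q = 520: (60,000/520)×269 + (520/2)×17.2 = £31,038.46 + £4,472.00 = £35,510.46.
Excess = £35,510.46 − £23,563.02 = £11,947.44.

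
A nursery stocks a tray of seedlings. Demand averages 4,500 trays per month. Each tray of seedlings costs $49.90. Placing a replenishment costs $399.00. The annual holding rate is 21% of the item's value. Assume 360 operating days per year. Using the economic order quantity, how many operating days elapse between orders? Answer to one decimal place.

Annual demand D = 4,500 × 12 = 54,000.
Holding cost H = 0.21 × $49.90 = $10.4790 per unit per year.
Q* = √(2DS/H) = √(2 × 54,000 × 399 / 10.479) ≈ 2027.86.
Cycle time = Q*/D × 360 = 2027.86 / 54,000 × 360 ≈ 13.519 days.

T ≈ 13.5 days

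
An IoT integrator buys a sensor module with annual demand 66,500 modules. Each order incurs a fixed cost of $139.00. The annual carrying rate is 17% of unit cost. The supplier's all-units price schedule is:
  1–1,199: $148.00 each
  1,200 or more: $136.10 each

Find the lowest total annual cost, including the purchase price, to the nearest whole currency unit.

Holding cost per unit per year at price C is H = 0.17·C.
For each price level, check whether its EOQ is feasible; otherwise the best quantity at that price is the breakpoint.
EOQ at $148.00 = 857.2 (feasible in tier 1): TC = 66,500×$148.00 + (66,500/857.2)×139 + (857.2/2)×0.17×$148.00 = $9,863,566.94.
EOQ at $136.10 = 893.9 < 1200, so use break Q=1200: TC = 66,500×$136.10 + (66,500/1200.0)×139 + (1200.0/2)×0.17×$136.10 = $9,072,235.12.
Lowest total cost among the candidates is at Q = 1200.0.

TC* ≈ $9,072,235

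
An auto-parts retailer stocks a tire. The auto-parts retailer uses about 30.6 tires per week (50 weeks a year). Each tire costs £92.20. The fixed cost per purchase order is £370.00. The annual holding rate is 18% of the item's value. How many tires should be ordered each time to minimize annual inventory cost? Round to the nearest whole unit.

Q* ≈ 261 tires

Annual demand D = 30.6 × 50 = 1,530.
Holding cost H = 0.18 × £92.20 = £16.5960 per unit per year.
EOQ = √(2DS / H) = √(2 × 1,530 × 370 / 16.596).
= √(1,132,200 / 16.596) = √68,221.2581 ≈ 261.192.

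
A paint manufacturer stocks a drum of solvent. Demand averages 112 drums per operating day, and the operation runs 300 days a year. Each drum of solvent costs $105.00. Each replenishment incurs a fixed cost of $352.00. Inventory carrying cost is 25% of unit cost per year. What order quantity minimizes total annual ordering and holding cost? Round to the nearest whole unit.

Annual demand D = 112 × 300 = 33,600.
Holding cost H = 0.25 × $105.00 = $26.2500 per unit per year.
EOQ = √(2DS / H) = √(2 × 33,600 × 352 / 26.25).
= √(23,654,400 / 26.25) = √901,120 ≈ 949.273.

Q* ≈ 949 drums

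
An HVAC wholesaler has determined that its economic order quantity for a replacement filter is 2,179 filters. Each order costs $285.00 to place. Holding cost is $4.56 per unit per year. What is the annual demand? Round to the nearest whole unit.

Squaring Q* = √(2DS/H) gives Q*² = 2DS/H.
From Q* = √(2DS/H): D = Q*²H / (2S) = 2,179² × 4.56 / (2 × 285) = 37984.328.

D ≈ 37,984 filters per year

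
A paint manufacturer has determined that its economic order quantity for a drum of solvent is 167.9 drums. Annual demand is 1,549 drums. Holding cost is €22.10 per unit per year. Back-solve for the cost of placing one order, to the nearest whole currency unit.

Invert the EOQ relation Q*² = 2DS/H.
From Q* = √(2DS/H): S = Q*²H / (2D) = 167.9² × 22.1 / (2 × 1,549) = 201.1001.

S ≈ €201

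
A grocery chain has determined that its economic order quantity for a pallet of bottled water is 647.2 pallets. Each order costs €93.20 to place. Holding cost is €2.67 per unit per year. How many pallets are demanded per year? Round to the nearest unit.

D ≈ 6,000 pallets per year

Squaring Q* = √(2DS/H) gives Q*² = 2DS/H.
From Q* = √(2DS/H): D = Q*²H / (2S) = 647.2² × 2.67 / (2 × 93.2) = 5999.877.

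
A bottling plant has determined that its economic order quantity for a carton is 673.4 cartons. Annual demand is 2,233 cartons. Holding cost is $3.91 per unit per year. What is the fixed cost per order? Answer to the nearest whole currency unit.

S ≈ $397

Squaring Q* = √(2DS/H) gives Q*² = 2DS/H.
From Q* = √(2DS/H): S = Q*²H / (2D) = 673.4² × 3.91 / (2 × 2,233) = 397.0126.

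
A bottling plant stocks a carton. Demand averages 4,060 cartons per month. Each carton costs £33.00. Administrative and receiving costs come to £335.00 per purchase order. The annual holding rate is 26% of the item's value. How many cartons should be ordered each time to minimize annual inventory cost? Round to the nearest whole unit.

Annual demand D = 4,060 × 12 = 48,720.
Holding cost H = 0.26 × £33.00 = £8.5800 per unit per year.
EOQ = √(2DS / H) = √(2 × 48,720 × 335 / 8.58).
= √(32,642,400 / 8.58) = √3,804,475.5245 ≈ 1950.506.

Q* ≈ 1,951 cartons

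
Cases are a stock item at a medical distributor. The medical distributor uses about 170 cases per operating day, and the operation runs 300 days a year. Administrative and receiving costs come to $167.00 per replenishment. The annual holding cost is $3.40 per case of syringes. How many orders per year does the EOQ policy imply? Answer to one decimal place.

Annual demand D = 170 × 300 = 51,000.
The optimal lot size = √(2DS/H) = √(2 × 51,000 × 167 / 3.4) ≈ 2238.30.
Orders per year = D / Q* = 51,000 / 2238.30 ≈ 22.785.

N ≈ 22.8 orders per year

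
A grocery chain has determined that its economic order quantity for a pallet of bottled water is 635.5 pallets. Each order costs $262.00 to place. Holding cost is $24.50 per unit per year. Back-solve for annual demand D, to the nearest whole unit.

D ≈ 18,883 pallets per year

Squaring Q* = √(2DS/H) gives Q*² = 2DS/H.
From Q* = √(2DS/H): D = Q*²H / (2S) = 635.5² × 24.5 / (2 × 262) = 18882.779.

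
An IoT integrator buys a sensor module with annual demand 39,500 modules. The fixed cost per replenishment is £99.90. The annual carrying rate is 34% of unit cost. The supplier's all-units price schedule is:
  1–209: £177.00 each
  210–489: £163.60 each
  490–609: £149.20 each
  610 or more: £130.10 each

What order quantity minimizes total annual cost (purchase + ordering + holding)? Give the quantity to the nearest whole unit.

Holding cost per unit per year at price C is H = 0.34·C.
For each price level, check whether its EOQ is feasible; otherwise the best quantity at that price is the breakpoint.
Tier 1 (£177.00): EOQ = 362.1 exceeds tier's upper bound 209, so this tier is dominated.
EOQ at £163.60 = 376.7 (feasible in tier 2): TC = 39,500×£163.60 + (39,500/376.7)×99.9 + (376.7/2)×0.34×£163.60 = £6,483,152.09.
EOQ at £149.20 = 394.4 < 490, so use break Q=490: TC = 39,500×£149.20 + (39,500/490.0)×99.9 + (490.0/2)×0.34×£149.20 = £5,913,881.52.
EOQ at £130.10 = 422.4 < 610, so use break Q=610: TC = 39,500×£130.10 + (39,500/610.0)×99.9 + (610.0/2)×0.34×£130.10 = £5,158,910.30.
Lowest total cost is £5,158,910.30 at Q = 610.0.

Q* ≈ 610 modules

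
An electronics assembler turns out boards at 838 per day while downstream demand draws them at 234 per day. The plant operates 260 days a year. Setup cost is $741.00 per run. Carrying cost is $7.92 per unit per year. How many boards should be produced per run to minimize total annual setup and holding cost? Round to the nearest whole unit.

Annual demand D = 234 × 260 = 60,840.
Production build-up factor (1 − d/p) = 1 − 234/838 = 0.7208.
Q* = √(2DS / (H(1 − d/p))) = √(2 × 60,840 × 741 / (7.92 × 0.7208)).
= √(90,164,880 / 5.7084) ≈ 3974.291.

Q* ≈ 3,974 boards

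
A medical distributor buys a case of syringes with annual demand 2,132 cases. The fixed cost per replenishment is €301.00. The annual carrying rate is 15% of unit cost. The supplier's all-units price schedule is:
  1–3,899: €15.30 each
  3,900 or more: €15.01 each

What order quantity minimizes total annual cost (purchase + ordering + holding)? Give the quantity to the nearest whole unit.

Q* ≈ 748 cases

Holding cost per unit per year at price C is H = 0.15·C.
Evaluate total cost at each tier's feasible EOQ or, if the EOQ is below the tier, at the tier's minimum quantity.
EOQ at €15.30 = 747.8 (feasible in tier 1): TC = 2,132×€15.30 + (2,132/747.8)×301 + (747.8/2)×0.15×€15.30 = €34,335.86.
EOQ at €15.01 = 755.0 < 3900, so use break Q=3900: TC = 2,132×€15.01 + (2,132/3900.0)×301 + (3900.0/2)×0.15×€15.01 = €36,556.29.
Lowest total cost is €34,335.86 at Q = 747.8.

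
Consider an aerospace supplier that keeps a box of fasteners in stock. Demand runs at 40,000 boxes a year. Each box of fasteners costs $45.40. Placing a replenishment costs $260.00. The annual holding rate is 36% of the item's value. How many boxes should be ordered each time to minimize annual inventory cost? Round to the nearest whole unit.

Holding cost H = 0.36 × $45.40 = $16.3440 per unit per year.
EOQ = √(2DS / H) = √(2 × 40,000 × 260 / 16.344).
= √(20,800,000 / 16.344) = √1,272,638.277 ≈ 1128.113.

Q* ≈ 1,128 boxes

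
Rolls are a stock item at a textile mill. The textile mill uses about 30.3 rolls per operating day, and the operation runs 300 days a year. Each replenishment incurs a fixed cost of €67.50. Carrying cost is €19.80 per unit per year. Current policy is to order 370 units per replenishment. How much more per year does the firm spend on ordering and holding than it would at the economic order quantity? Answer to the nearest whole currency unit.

Annual demand D = 30.3 × 300 = 9,090.
EOQ = √(2DS/H) = √(2 × 9,090 × 67.5 / 19.8) ≈ 248.95.
Cost at Q* = (D/Q*)S + (Q*/2)H = √(2DSH) ≈ €4,929.26.
Cost at Q = 370: (9,090/370)×67.5 + (370/2)×19.8 = €1,658.31 + €3,663.00 = €5,321.31.
Excess = €5,321.31 − €4,929.26 = €392.05.

Extra cost ≈ €392 per year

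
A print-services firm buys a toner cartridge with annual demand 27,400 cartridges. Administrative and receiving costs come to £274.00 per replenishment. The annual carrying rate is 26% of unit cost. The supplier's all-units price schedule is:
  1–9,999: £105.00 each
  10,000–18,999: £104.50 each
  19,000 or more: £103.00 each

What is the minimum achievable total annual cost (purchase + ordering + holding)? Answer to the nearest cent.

Holding cost per unit per year at price C is H = 0.26·C.
Candidates are each tier's EOQ (if it falls in that tier) and each price-break quantity.
EOQ at £105.00 = 741.6 (feasible in tier 1): TC = 27,400×£105.00 + (27,400/741.6)×274 + (741.6/2)×0.26×£105.00 = £2,897,246.36.
EOQ at £104.50 = 743.4 < 10000, so use break Q=10000: TC = 27,400×£104.50 + (27,400/10000.0)×274 + (10000.0/2)×0.26×£104.50 = £2,999,900.76.
EOQ at £103.00 = 748.8 < 19000, so use break Q=19000: TC = 27,400×£103.00 + (27,400/19000.0)×274 + (19000.0/2)×0.26×£103.00 = £3,077,005.14.
Lowest total cost among the candidates is at Q = 741.6.

TC* ≈ £2,897,246.36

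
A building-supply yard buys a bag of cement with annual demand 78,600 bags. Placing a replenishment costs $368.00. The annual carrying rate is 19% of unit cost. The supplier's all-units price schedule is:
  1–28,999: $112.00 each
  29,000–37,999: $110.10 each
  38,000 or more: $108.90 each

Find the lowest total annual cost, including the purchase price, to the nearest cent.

Holding cost per unit per year at price C is H = 0.19·C.
Candidates are each tier's EOQ (if it falls in that tier) and each price-break quantity.
EOQ at $112.00 = 1648.8 (feasible in tier 1): TC = 78,600×$112.00 + (78,600/1648.8)×368 + (1648.8/2)×0.19×$112.00 = $8,838,286.17.
EOQ at $110.10 = 1663.0 < 29000, so use break Q=29000: TC = 78,600×$110.10 + (78,600/29000.0)×368 + (29000.0/2)×0.19×$110.10 = $8,958,182.91.
EOQ at $108.90 = 1672.1 < 38000, so use break Q=38000: TC = 78,600×$108.90 + (78,600/38000.0)×368 + (38000.0/2)×0.19×$108.90 = $8,953,430.18.
Lowest total cost among the candidates is at Q = 1648.8.

TC* ≈ $8,838,286.17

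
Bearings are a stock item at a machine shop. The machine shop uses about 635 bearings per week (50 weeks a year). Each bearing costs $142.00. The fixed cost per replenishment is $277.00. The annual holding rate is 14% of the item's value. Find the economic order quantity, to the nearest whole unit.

Q* ≈ 941 bearings

Annual demand D = 635 × 50 = 31,750.
Holding cost H = 0.14 × $142.00 = $19.8800 per unit per year.
EOQ = √(2DS / H) = √(2 × 31,750 × 277 / 19.88).
= √(17,589,500 / 19.88) = √884,783.7022 ≈ 940.629.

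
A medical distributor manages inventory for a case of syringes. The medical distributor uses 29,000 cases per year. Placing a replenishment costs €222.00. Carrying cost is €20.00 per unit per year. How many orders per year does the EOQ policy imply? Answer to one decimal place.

Q* = √(2DS/H) = √(2 × 29,000 × 222 / 20) ≈ 802.37.
Orders per year = D / Q* = 29,000 / 802.37 ≈ 36.143.

N ≈ 36.1 orders per year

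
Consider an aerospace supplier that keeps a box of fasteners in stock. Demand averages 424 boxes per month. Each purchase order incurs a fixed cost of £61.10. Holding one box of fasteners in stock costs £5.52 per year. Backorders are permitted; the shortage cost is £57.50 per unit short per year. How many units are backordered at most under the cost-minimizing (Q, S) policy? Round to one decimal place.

Annual demand D = 424 × 12 = 5,088.
With planned backorders, Q* = √(2DS/H) · √((H+B)/B).
√(2DS/H) = √(2 × 5,088 × 61.1 / 5.52) = 335.614.
√((H+B)/B) = √((5.52+57.5)/57.5) = 1.0469.
Q* ≈ 351.354.
S* = Q* · H/(H+B) = 351.354 × 5.52/63.02 ≈ 30.776.

S* ≈ 30.8 boxes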